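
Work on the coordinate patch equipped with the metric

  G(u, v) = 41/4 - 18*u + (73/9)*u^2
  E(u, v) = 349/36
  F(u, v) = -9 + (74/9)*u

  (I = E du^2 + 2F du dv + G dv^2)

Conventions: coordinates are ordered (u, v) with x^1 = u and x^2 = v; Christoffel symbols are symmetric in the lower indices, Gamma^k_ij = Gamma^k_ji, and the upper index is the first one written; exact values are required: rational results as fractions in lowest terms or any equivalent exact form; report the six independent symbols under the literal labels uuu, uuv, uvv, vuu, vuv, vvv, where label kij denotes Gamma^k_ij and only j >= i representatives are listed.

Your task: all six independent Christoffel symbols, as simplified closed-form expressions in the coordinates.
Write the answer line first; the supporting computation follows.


Answer: Gamma_uuu = (95904 - 87616*u)/(14292*u^2 - 34344*u + 23805), Gamma_uuv = (-86432*u^2 + 190512*u - 104976)/(14292*u^2 - 34344*u + 23805), Gamma_uvv = (-85264*u^3 + 283824*u^2 - 317700*u + 119556)/(14292*u^2 - 34344*u + 23805), Gamma_vuu = 103304/(14292*u^2 - 34344*u + 23805), Gamma_vuv = (101908*u - 113076)/(14292*u^2 - 34344*u + 23805), Gamma_vvv = (86432*u^2 - 190512*u + 104976)/(14292*u^2 - 34344*u + 23805)

E = 349/36; F = -9 + (74/9)*u; G = 41/4 - 18*u + (73/9)*u^2
Gamma^k_ij = (1/2) g^{kl} (d_i g_jl + d_j g_il - d_l g_ij), with g^inv = (1/(EG-F^2)) [[G, -F], [-F, E]]
first partials: E_u = 0, E_v = 0, F_u = 74/9, F_v = 0, G_u = -18 + (146/9)*u, G_v = 0
D = EG - F^2 = 2645/144 - (53/2)*u + (397/36)*u^2
expanded: Gamma^u_uu = (G E_u - 2F F_u + F E_v)/(2D), Gamma^u_uv = (G E_v - F G_u)/(2D), Gamma^u_vv = (2G F_v - G G_u - F G_v)/(2D), Gamma^v_uu = (2E F_u - E E_v - F E_u)/(2D), Gamma^v_uv = (E G_u - F E_v)/(2D), Gamma^v_vv = (E G_v - 2F F_v + F G_u)/(2D); substitute and cancel common factors


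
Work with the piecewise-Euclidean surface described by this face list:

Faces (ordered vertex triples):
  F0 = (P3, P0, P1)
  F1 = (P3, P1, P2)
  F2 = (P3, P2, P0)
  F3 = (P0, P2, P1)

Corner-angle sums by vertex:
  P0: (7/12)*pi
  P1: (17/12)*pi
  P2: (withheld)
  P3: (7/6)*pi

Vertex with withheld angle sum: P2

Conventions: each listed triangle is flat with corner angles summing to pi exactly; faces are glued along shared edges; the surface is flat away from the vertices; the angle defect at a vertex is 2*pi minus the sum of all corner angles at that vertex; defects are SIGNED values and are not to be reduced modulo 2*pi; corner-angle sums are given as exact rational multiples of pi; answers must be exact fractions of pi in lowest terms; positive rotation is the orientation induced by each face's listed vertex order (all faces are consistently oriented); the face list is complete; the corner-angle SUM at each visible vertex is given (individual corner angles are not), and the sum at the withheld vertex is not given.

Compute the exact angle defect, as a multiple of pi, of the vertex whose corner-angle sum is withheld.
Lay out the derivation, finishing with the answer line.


V = 4, E = 6, F = 4; chi = V - E + F = 2
Gauss-Bonnet: total defect = 2*pi*chi = 4*pi; visible defects sum to (17/6)*pi

Answer: defect(P2) = (7/6)*pi


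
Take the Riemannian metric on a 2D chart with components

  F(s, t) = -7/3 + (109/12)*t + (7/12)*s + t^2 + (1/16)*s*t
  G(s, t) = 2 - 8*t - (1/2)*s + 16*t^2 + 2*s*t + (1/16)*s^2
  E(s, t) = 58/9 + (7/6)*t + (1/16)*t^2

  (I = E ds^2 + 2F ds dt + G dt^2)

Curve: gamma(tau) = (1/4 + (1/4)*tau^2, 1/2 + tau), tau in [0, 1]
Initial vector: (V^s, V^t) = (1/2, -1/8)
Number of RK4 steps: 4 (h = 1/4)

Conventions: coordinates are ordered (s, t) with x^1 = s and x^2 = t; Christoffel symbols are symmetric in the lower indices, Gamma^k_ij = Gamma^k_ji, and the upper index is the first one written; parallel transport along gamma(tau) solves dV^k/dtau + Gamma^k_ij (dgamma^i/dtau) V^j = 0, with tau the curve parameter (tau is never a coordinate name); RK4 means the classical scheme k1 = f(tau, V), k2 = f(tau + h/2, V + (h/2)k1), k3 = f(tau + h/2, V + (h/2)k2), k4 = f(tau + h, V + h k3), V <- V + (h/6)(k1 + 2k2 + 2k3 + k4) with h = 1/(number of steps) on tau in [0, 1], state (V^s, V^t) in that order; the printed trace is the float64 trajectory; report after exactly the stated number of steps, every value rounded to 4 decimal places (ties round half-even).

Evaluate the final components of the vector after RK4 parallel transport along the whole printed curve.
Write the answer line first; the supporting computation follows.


Answer: V^s = 0.5483, V^t = -0.0795

gamma'(tau) = ((1/2)*tau, 1); f(tau, V)^k = -Gamma^k_ij(gamma(tau)) gamma'^i(tau) V^j; h = 1/4; intermediate values shown to 6 dp
curve data and Christoffel symbols at the stage parameters:
  tau = 0.000000: gamma = (0.250000, 0.500000), gamma' = (0.000000, 1.000000); Gamma_sss = 0.000000, Gamma_sst = 0.075203, Gamma_stt = 1.203250, Gamma_tss = 0.000000, Gamma_tst = 0.032503, Gamma_ttt = 0.520049
  tau = 0.125000: gamma = (0.253906, 0.625000), gamma' = (0.062500, 1.000000); Gamma_sss = 0.000000, Gamma_sst = 0.064547, Gamma_stt = 1.032756, Gamma_tss = 0.000000, Gamma_tst = 0.040536, Gamma_ttt = 0.648578
  tau = 0.250000: gamma = (0.265625, 0.750000), gamma' = (0.125000, 1.000000); Gamma_sss = 0.000000, Gamma_sst = 0.054213, Gamma_stt = 0.867411, Gamma_tss = 0.000000, Gamma_tst = 0.044440, Gamma_ttt = 0.711044
  tau = 0.375000: gamma = (0.285156, 0.875000), gamma' = (0.187500, 1.000000); Gamma_sss = 0.000000, Gamma_sst = 0.045171, Gamma_stt = 0.722731, Gamma_tss = 0.000000, Gamma_tst = 0.045511, Gamma_ttt = 0.728170
  tau = 0.500000: gamma = (0.312500, 1.000000), gamma' = (0.250000, 1.000000); Gamma_sss = 0.000000, Gamma_sst = 0.037661, Gamma_stt = 0.602581, Gamma_tss = 0.000000, Gamma_tst = 0.044875, Gamma_ttt = 0.717994
  tau = 0.625000: gamma = (0.347656, 1.125000), gamma' = (0.312500, 1.000000); Gamma_sss = 0.000000, Gamma_sst = 0.031574, Gamma_stt = 0.505185, Gamma_tss = 0.000000, Gamma_tst = 0.043316, Gamma_ttt = 0.693057
  tau = 0.750000: gamma = (0.390625, 1.250000), gamma' = (0.375000, 1.000000); Gamma_sss = 0.000000, Gamma_sst = 0.026681, Gamma_stt = 0.426898, Gamma_tss = 0.000000, Gamma_tst = 0.041322, Gamma_ttt = 0.661146
  tau = 0.875000: gamma = (0.441406, 1.375000), gamma' = (0.437500, 1.000000); Gamma_sss = 0.000000, Gamma_sst = 0.022747, Gamma_stt = 0.363955, Gamma_tss = 0.000000, Gamma_tst = 0.039174, Gamma_ttt = 0.626787
  tau = 1.000000: gamma = (0.500000, 1.500000), gamma' = (0.500000, 1.000000); Gamma_sss = 0.000000, Gamma_sst = 0.019568, Gamma_stt = 0.313096, Gamma_tss = 0.000000, Gamma_tst = 0.037030, Gamma_ttt = 0.592474
step 0: V^s = 0.5000, V^t = -0.1250
step 1: k1 = (0.112805, 0.048755), k2 = (0.090096, 0.056581), k3 = (0.089265, 0.056059), k4 = (0.068705, 0.056320); V <- V + (h/6)(k1 + 2k2 + 2k3 + k4): V^s = 0.5225, V^t = -0.1112
step 2: k1 = (0.068913, 0.056491), k2 = (0.052181, 0.052573), k3 = (0.052633, 0.053029), k4 = (0.039788, 0.047409); V <- V + (h/6)(k1 + 2k2 + 2k3 + k4): V^s = 0.5358, V^t = -0.0981
step 3: k1 = (0.039862, 0.047497), k2 = (0.030398, 0.041702), k3 = (0.030808, 0.042265), k4 = (0.023746, 0.036776); V <- V + (h/6)(k1 + 2k2 + 2k3 + k4): V^s = 0.5435, V^t = -0.0876
step 4: k1 = (0.023770, 0.036813), k2 = (0.018601, 0.032034), k3 = (0.018839, 0.032444), k4 = (0.014936, 0.028264); V <- V + (h/6)(k1 + 2k2 + 2k3 + k4): V^s = 0.5483, V^t = -0.0795


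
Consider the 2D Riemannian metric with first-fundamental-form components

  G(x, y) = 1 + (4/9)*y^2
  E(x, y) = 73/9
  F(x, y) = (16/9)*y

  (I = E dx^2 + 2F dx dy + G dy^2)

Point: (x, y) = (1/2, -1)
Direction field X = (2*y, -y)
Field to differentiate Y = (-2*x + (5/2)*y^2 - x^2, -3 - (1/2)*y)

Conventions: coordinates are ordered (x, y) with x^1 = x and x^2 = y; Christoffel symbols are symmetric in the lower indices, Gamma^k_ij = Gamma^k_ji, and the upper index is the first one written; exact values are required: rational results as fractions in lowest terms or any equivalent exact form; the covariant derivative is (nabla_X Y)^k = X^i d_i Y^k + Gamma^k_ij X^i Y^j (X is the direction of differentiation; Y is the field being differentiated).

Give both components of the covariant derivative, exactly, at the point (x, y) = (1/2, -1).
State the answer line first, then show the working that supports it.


Answer: (nabla_X Y)^x = 37/77, (nabla_X Y)^y = -57/154

E = 73/9, F = -16/9, G = 13/9 at the point
E_x = 0, E_y = 0, F_x = 0, F_y = 16/9, G_x = 0, G_y = -8/9
EG - F^2 = 77/9;  g^inv = (9/77) * [[13/9, 16/9], [16/9, 73/9]]
first-kind symbols [ij,l] = (1/2)(d_i g_jl + d_j g_il - d_l g_ij): [xx,x] = E_x/2 = 0, [xx,y] = F_x - E_y/2 = 0, [xy,x] = E_y/2 = 0, [xy,y] = G_x/2 = 0, [yy,x] = F_y - G_x/2 = 16/9, [yy,y] = G_y/2 = -4/9
Gamma^x_ij = (G*[ij,x] - F*[ij,y])/(EG - F^2), Gamma^y_ij = (E*[ij,y] - F*[ij,x])/(EG - F^2)
Gamma_xxx = 0, Gamma_xxy = 0, Gamma_xyy = 16/77, Gamma_yxx = 0, Gamma_yxy = 0, Gamma_yyy = -4/77
X = (-2, 1), Y = (5/4, -5/2) at the point


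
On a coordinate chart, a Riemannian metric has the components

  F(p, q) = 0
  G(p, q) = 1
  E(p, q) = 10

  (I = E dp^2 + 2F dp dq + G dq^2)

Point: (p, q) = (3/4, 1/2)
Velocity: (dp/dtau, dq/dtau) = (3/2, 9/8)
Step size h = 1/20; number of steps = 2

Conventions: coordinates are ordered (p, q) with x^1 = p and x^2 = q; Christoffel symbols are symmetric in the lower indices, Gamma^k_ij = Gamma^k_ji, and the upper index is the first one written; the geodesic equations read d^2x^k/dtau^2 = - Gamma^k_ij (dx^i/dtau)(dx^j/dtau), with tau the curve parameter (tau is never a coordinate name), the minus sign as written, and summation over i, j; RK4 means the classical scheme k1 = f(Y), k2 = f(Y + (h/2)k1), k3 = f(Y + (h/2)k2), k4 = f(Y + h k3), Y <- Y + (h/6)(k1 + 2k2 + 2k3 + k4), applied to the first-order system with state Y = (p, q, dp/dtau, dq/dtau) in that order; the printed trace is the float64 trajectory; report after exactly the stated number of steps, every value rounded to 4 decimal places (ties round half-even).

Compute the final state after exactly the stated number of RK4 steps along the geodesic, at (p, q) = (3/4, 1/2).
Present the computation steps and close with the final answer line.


f(Y) = (dp/dtau, dq/dtau, -Gamma^p_ij Y'^i Y'^j, -Gamma^q_ij Y'^i Y'^j) with the Gammas evaluated at the stage position; h = 0.050000; intermediate values shown to 6 dp
step 0: p = 0.7500, q = 0.5000, dp/dtau = 1.5000, dq/dtau = 1.1250
step 1:
  k1: at (p, q) = (0.750000, 0.500000), (dp/dtau, dq/dtau) = (1.500000, 1.125000); Gamma_ppp = 0.000000, Gamma_ppq = 0.000000, Gamma_pqq = 0.000000, Gamma_qpp = 0.000000, Gamma_qpq = 0.000000, Gamma_qqq = 0.000000; k1 = (1.500000, 1.125000, 0.000000, 0.000000)
  k2: at (p, q) = (0.787500, 0.528125), (dp/dtau, dq/dtau) = (1.500000, 1.125000); Gamma_ppp = 0.000000, Gamma_ppq = 0.000000, Gamma_pqq = 0.000000, Gamma_qpp = 0.000000, Gamma_qpq = 0.000000, Gamma_qqq = 0.000000; k2 = (1.500000, 1.125000, 0.000000, 0.000000)
  k3: at (p, q) = (0.787500, 0.528125), (dp/dtau, dq/dtau) = (1.500000, 1.125000); Gamma_ppp = 0.000000, Gamma_ppq = 0.000000, Gamma_pqq = 0.000000, Gamma_qpp = 0.000000, Gamma_qpq = 0.000000, Gamma_qqq = 0.000000; k3 = (1.500000, 1.125000, 0.000000, 0.000000)
  k4: at (p, q) = (0.825000, 0.556250), (dp/dtau, dq/dtau) = (1.500000, 1.125000); Gamma_ppp = 0.000000, Gamma_ppq = 0.000000, Gamma_pqq = 0.000000, Gamma_qpp = 0.000000, Gamma_qpq = 0.000000, Gamma_qqq = 0.000000; k4 = (1.500000, 1.125000, 0.000000, 0.000000)
  Y <- Y + (h/6)(k1 + 2k2 + 2k3 + k4): p = 0.8250, q = 0.5563, dp/dtau = 1.5000, dq/dtau = 1.1250
step 2:
  k1: at (p, q) = (0.825000, 0.556250), (dp/dtau, dq/dtau) = (1.500000, 1.125000); Gamma_ppp = 0.000000, Gamma_ppq = 0.000000, Gamma_pqq = 0.000000, Gamma_qpp = 0.000000, Gamma_qpq = 0.000000, Gamma_qqq = 0.000000; k1 = (1.500000, 1.125000, 0.000000, 0.000000)
  k2: at (p, q) = (0.862500, 0.584375), (dp/dtau, dq/dtau) = (1.500000, 1.125000); Gamma_ppp = 0.000000, Gamma_ppq = 0.000000, Gamma_pqq = 0.000000, Gamma_qpp = 0.000000, Gamma_qpq = 0.000000, Gamma_qqq = 0.000000; k2 = (1.500000, 1.125000, 0.000000, 0.000000)
  k3: at (p, q) = (0.862500, 0.584375), (dp/dtau, dq/dtau) = (1.500000, 1.125000); Gamma_ppp = 0.000000, Gamma_ppq = 0.000000, Gamma_pqq = 0.000000, Gamma_qpp = 0.000000, Gamma_qpq = 0.000000, Gamma_qqq = 0.000000; k3 = (1.500000, 1.125000, 0.000000, 0.000000)
  k4: at (p, q) = (0.900000, 0.612500), (dp/dtau, dq/dtau) = (1.500000, 1.125000); Gamma_ppp = 0.000000, Gamma_ppq = 0.000000, Gamma_pqq = 0.000000, Gamma_qpp = 0.000000, Gamma_qpq = 0.000000, Gamma_qqq = 0.000000; k4 = (1.500000, 1.125000, 0.000000, 0.000000)
  Y <- Y + (h/6)(k1 + 2k2 + 2k3 + k4): p = 0.9000, q = 0.6125, dp/dtau = 1.5000, dq/dtau = 1.1250

Answer: p = 0.9000, q = 0.6125, dp/dtau = 1.5000, dq/dtau = 1.1250


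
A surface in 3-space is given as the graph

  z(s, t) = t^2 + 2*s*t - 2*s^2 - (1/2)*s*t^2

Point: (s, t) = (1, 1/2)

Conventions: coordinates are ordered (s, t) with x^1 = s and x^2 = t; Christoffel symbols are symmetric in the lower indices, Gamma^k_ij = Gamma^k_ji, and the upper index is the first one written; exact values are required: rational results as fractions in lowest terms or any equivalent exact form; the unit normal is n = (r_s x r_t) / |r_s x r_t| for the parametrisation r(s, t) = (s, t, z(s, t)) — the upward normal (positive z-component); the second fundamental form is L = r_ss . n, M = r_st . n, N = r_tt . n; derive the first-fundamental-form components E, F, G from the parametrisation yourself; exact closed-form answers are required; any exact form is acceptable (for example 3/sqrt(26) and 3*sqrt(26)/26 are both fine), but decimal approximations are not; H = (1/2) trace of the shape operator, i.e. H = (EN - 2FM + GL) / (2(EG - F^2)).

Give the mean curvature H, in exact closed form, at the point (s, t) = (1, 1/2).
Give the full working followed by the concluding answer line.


z_s = -25/8, z_t = 5/2, z_ss = -4, z_st = 3/2, z_tt = 1
E = 689/64, F = -125/16, G = 29/4; answer radicand W^2 = 1089/64
unnormalised second-form numerators: l = -4, m = 3/2, n = 1; L = l/sqrt(1089/64), and similarly M = m/sqrt(W^2), N = n/sqrt(W^2)
H = (E*n - 2*F*m + G*l) / (2*(EG - F^2)*sqrt(W^2)); E*n - 2*F*m + G*l = 333/64, EG - F^2 = 1089/64, so H = (37/242)/sqrt(1089/64)

Answer: H = 148/3993


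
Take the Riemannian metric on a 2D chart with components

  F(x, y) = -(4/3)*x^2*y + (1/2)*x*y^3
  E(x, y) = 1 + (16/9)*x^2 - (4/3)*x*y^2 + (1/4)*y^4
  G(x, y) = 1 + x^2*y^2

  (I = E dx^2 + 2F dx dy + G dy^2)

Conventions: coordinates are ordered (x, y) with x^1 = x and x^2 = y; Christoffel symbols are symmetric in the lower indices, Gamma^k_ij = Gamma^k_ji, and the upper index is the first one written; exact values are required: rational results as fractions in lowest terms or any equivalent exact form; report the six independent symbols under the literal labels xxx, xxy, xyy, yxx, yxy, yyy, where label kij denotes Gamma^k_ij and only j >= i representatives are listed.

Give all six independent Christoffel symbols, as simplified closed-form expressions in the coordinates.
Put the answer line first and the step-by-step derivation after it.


Answer: Gamma_xxx = (64*x - 24*y^2)/(36*x^2*y^2 + 64*x^2 - 48*x*y^2 + 9*y^4 + 36), Gamma_xxy = (-48*x*y + 18*y^3)/(36*x^2*y^2 + 64*x^2 - 48*x*y^2 + 9*y^4 + 36), Gamma_xyy = (-48*x^2 + 18*x*y^2)/(36*x^2*y^2 + 64*x^2 - 48*x*y^2 + 9*y^4 + 36), Gamma_yxx = -48*x*y/(36*x^2*y^2 + 64*x^2 - 48*x*y^2 + 9*y^4 + 36), Gamma_yxy = 36*x*y^2/(36*x^2*y^2 + 64*x^2 - 48*x*y^2 + 9*y^4 + 36), Gamma_yyy = 36*x^2*y/(36*x^2*y^2 + 64*x^2 - 48*x*y^2 + 9*y^4 + 36)

E = 1 + (16/9)*x^2 - (4/3)*x*y^2 + (1/4)*y^4; F = -(4/3)*x^2*y + (1/2)*x*y^3; G = 1 + x^2*y^2
Gamma^k_ij = (1/2) g^{kl} (d_i g_jl + d_j g_il - d_l g_ij), with g^inv = (1/(EG-F^2)) [[G, -F], [-F, E]]
first partials: E_x = (32/9)*x - (4/3)*y^2, E_y = -(8/3)*x*y + y^3, F_x = -(8/3)*x*y + (1/2)*y^3, F_y = -(4/3)*x^2 + (3/2)*x*y^2, G_x = 2*x*y^2, G_y = 2*x^2*y
D = EG - F^2 = 1 + (16/9)*x^2 - (4/3)*x*y^2 + (1/4)*y^4 + x^2*y^2
expanded: Gamma^x_xx = (G E_x - 2F F_x + F E_y)/(2D), Gamma^x_xy = (G E_y - F G_x)/(2D), Gamma^x_yy = (2G F_y - G G_x - F G_y)/(2D), Gamma^y_xx = (2E F_x - E E_y - F E_x)/(2D), Gamma^y_xy = (E G_x - F E_y)/(2D), Gamma^y_yy = (E G_y - 2F F_y + F G_x)/(2D); substitute and cancel common factors


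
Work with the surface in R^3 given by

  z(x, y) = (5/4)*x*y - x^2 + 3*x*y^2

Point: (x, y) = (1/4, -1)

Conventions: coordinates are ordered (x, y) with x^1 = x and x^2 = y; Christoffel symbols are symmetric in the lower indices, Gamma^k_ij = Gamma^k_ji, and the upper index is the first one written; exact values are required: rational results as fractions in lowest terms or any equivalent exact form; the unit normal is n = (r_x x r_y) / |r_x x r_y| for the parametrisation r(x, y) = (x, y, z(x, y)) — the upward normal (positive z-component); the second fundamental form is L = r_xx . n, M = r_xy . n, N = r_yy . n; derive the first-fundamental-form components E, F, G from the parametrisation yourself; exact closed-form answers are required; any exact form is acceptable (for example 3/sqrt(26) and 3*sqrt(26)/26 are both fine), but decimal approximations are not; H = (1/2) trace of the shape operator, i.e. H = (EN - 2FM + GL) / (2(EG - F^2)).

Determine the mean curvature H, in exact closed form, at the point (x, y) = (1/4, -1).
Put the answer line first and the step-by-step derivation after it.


Answer: H = -30880*sqrt(113)/344763

z_x = 5/4, z_y = -19/16, z_xx = -2, z_xy = -19/4, z_yy = 3/2
E = 41/16, F = -95/64, G = 617/256; answer radicand W^2 = 1017/256
unnormalised second-form numerators: l = -2, m = -19/4, n = 3/2; L = l/sqrt(1017/256), and similarly M = m/sqrt(W^2), N = n/sqrt(W^2)
H = (E*n - 2*F*m + G*l) / (2*(EG - F^2)*sqrt(W^2)); E*n - 2*F*m + G*l = -965/64, EG - F^2 = 1017/256, so H = (-1930/1017)/sqrt(1017/256)


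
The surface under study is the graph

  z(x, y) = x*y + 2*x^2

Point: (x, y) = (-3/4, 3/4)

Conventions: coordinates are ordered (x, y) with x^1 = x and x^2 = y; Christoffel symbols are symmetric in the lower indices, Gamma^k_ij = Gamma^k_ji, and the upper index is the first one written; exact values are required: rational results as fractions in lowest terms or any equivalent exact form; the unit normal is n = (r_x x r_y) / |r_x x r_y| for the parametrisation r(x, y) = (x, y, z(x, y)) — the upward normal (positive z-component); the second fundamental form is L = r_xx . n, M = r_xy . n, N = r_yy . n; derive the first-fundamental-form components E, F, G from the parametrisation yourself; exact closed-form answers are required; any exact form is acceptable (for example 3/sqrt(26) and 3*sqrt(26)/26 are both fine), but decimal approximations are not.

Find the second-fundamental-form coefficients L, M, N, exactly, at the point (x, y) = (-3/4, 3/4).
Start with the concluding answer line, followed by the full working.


Answer: L = 8*sqrt(106)/53, M = 2*sqrt(106)/53, N = 0

z_x = -9/4, z_y = -3/4, z_xx = 4, z_xy = 1, z_yy = 0
E = 97/16, F = 27/16, G = 25/16; answer radicand W^2 = 53/8
unnormalised second-form numerators: l = 4, m = 1, n = 0; L = l/sqrt(53/8), and similarly M = m/sqrt(W^2), N = n/sqrt(W^2)


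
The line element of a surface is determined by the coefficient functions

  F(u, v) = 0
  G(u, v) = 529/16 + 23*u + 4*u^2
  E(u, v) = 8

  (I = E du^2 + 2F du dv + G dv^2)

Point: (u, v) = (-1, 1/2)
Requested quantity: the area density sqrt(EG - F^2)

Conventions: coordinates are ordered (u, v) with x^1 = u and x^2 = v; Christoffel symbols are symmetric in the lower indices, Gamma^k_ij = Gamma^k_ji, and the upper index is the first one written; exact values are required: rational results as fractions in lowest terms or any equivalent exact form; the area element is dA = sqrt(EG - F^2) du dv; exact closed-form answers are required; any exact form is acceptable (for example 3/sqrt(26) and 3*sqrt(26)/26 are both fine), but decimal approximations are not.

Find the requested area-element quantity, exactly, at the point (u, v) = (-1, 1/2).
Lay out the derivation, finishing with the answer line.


E = 8, F = 0, G = 225/16; EG - F^2 = 225/2

Answer: sqrt(EG - F^2) = 15*sqrt(2)/2


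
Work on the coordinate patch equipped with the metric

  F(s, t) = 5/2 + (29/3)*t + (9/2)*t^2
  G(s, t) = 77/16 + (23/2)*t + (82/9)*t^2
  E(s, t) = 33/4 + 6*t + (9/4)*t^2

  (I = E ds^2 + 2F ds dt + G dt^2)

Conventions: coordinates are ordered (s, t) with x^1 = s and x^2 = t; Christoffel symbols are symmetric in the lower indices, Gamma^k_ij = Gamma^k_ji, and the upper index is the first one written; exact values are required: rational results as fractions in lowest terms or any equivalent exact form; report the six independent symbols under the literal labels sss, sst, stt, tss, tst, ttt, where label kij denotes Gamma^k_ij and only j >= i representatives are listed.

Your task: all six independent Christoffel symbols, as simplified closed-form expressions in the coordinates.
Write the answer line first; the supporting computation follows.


Answer: Gamma_sss = (5832*t^3 + 20304*t^2 + 19944*t + 4320)/(144*t^4 - 3720*t^3 + 22493*t^2 + 43440*t + 19269), Gamma_sst = (11808*t^3 + 30648*t^2 + 26109*t + 8316)/(144*t^4 - 3720*t^3 + 22493*t^2 + 43440*t + 19269), Gamma_stt = (23616*t^3 + 44712*t^2 + 43844*t + 18516)/(144*t^4 - 3720*t^3 + 22493*t^2 + 43440*t + 19269), Gamma_tss = (-2916*t^3 - 11664*t^2 - 21060*t - 14256)/(144*t^4 - 3720*t^3 + 22493*t^2 + 43440*t + 19269), Gamma_tst = (-5832*t^3 - 20304*t^2 - 19944*t - 4320)/(144*t^4 - 3720*t^3 + 22493*t^2 + 43440*t + 19269), Gamma_ttt = (-11520*t^3 - 36228*t^2 - 3616*t + 13404)/(144*t^4 - 3720*t^3 + 22493*t^2 + 43440*t + 19269)

E = 33/4 + 6*t + (9/4)*t^2; F = 5/2 + (29/3)*t + (9/2)*t^2; G = 77/16 + (23/2)*t + (82/9)*t^2
Gamma^k_ij = (1/2) g^{kl} (d_i g_jl + d_j g_il - d_l g_ij), with g^inv = (1/(EG-F^2)) [[G, -F], [-F, E]]
first partials: E_s = 0, E_t = 6 + (9/2)*t, F_s = 0, F_t = 29/3 + 9*t, G_s = 0, G_t = 23/2 + (164/9)*t
D = EG - F^2 = 2141/64 + (905/12)*t + (22493/576)*t^2 - (155/24)*t^3 + (1/4)*t^4
expanded: Gamma^s_ss = (G E_s - 2F F_s + F E_t)/(2D), Gamma^s_st = (G E_t - F G_s)/(2D), Gamma^s_tt = (2G F_t - G G_s - F G_t)/(2D), Gamma^t_ss = (2E F_s - E E_t - F E_s)/(2D), Gamma^t_st = (E G_s - F E_t)/(2D), Gamma^t_tt = (E G_t - 2F F_t + F G_s)/(2D); substitute and cancel common factors


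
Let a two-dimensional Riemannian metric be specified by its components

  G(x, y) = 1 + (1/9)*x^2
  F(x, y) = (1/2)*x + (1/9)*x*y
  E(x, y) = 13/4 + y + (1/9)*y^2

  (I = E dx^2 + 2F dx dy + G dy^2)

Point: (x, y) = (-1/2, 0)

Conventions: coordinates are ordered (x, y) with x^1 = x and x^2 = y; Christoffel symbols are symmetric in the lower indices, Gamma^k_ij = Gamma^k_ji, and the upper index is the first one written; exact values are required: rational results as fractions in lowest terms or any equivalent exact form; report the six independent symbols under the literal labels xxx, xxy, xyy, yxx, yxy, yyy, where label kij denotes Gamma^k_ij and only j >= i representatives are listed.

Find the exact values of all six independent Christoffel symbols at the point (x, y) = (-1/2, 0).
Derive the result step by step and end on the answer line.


E = 13/4, F = -1/4, G = 37/36 at the point
E_x = 0, E_y = 1, F_x = 1/2, F_y = -1/18, G_x = -1/9, G_y = 0
EG - F^2 = 59/18;  g^inv = (18/59) * [[37/36, 1/4], [1/4, 13/4]]
first-kind symbols [ij,l] = (1/2)(d_i g_jl + d_j g_il - d_l g_ij): [xx,x] = E_x/2 = 0, [xx,y] = F_x - E_y/2 = 0, [xy,x] = E_y/2 = 1/2, [xy,y] = G_x/2 = -1/18, [yy,x] = F_y - G_x/2 = 0, [yy,y] = G_y/2 = 0
Gamma^x_ij = (G*[ij,x] - F*[ij,y])/(EG - F^2), Gamma^y_ij = (E*[ij,y] - F*[ij,x])/(EG - F^2)

Answer: Gamma_xxx = 0, Gamma_xxy = 9/59, Gamma_xyy = 0, Gamma_yxx = 0, Gamma_yxy = -1/59, Gamma_yyy = 0


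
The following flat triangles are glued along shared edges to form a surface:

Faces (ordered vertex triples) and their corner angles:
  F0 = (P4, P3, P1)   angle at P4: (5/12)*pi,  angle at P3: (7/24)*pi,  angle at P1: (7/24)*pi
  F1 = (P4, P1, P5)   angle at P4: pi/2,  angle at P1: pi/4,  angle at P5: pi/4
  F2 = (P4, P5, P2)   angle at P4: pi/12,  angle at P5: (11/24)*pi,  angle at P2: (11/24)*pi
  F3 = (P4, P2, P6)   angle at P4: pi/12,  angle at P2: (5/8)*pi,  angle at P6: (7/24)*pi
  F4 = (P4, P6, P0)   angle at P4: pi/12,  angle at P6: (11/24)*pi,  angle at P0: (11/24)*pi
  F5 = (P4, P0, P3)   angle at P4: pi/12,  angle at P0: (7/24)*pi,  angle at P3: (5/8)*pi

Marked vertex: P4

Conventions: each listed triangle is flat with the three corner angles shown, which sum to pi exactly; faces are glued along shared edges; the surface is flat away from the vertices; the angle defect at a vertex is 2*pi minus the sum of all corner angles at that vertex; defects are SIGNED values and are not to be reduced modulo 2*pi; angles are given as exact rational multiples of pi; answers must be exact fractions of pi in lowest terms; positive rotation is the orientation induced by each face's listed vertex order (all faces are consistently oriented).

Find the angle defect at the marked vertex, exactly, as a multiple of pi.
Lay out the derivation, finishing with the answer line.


Sum of corner angles at P4: (5/4)*pi
defect = 2*pi - (5/4)*pi

Answer: defect(P4) = (3/4)*pi


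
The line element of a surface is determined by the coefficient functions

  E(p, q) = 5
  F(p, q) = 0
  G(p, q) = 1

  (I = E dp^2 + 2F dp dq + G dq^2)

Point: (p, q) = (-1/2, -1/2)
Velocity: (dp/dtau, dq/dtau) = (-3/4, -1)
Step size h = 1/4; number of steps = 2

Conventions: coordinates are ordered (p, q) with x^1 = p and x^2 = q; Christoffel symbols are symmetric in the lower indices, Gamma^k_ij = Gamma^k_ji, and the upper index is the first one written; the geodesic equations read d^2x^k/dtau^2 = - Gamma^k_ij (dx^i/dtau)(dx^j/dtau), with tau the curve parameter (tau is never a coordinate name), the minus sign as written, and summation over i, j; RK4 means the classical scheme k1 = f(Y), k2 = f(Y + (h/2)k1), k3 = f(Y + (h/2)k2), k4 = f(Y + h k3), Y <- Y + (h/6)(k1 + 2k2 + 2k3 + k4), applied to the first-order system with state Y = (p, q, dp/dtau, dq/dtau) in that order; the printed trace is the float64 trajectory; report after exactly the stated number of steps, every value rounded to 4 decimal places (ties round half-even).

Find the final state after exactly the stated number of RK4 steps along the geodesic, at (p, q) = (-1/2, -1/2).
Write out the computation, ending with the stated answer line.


f(Y) = (dp/dtau, dq/dtau, -Gamma^p_ij Y'^i Y'^j, -Gamma^q_ij Y'^i Y'^j) with the Gammas evaluated at the stage position; h = 0.250000; intermediate values shown to 6 dp
step 0: p = -0.5000, q = -0.5000, dp/dtau = -0.7500, dq/dtau = -1.0000
step 1:
  k1: at (p, q) = (-0.500000, -0.500000), (dp/dtau, dq/dtau) = (-0.750000, -1.000000); Gamma_ppp = 0.000000, Gamma_ppq = 0.000000, Gamma_pqq = 0.000000, Gamma_qpp = 0.000000, Gamma_qpq = 0.000000, Gamma_qqq = 0.000000; k1 = (-0.750000, -1.000000, 0.000000, 0.000000)
  k2: at (p, q) = (-0.593750, -0.625000), (dp/dtau, dq/dtau) = (-0.750000, -1.000000); Gamma_ppp = 0.000000, Gamma_ppq = 0.000000, Gamma_pqq = 0.000000, Gamma_qpp = 0.000000, Gamma_qpq = 0.000000, Gamma_qqq = 0.000000; k2 = (-0.750000, -1.000000, 0.000000, 0.000000)
  k3: at (p, q) = (-0.593750, -0.625000), (dp/dtau, dq/dtau) = (-0.750000, -1.000000); Gamma_ppp = 0.000000, Gamma_ppq = 0.000000, Gamma_pqq = 0.000000, Gamma_qpp = 0.000000, Gamma_qpq = 0.000000, Gamma_qqq = 0.000000; k3 = (-0.750000, -1.000000, 0.000000, 0.000000)
  k4: at (p, q) = (-0.687500, -0.750000), (dp/dtau, dq/dtau) = (-0.750000, -1.000000); Gamma_ppp = 0.000000, Gamma_ppq = 0.000000, Gamma_pqq = 0.000000, Gamma_qpp = 0.000000, Gamma_qpq = 0.000000, Gamma_qqq = 0.000000; k4 = (-0.750000, -1.000000, 0.000000, 0.000000)
  Y <- Y + (h/6)(k1 + 2k2 + 2k3 + k4): p = -0.6875, q = -0.7500, dp/dtau = -0.7500, dq/dtau = -1.0000
step 2:
  k1: at (p, q) = (-0.687500, -0.750000), (dp/dtau, dq/dtau) = (-0.750000, -1.000000); Gamma_ppp = 0.000000, Gamma_ppq = 0.000000, Gamma_pqq = 0.000000, Gamma_qpp = 0.000000, Gamma_qpq = 0.000000, Gamma_qqq = 0.000000; k1 = (-0.750000, -1.000000, 0.000000, 0.000000)
  k2: at (p, q) = (-0.781250, -0.875000), (dp/dtau, dq/dtau) = (-0.750000, -1.000000); Gamma_ppp = 0.000000, Gamma_ppq = 0.000000, Gamma_pqq = 0.000000, Gamma_qpp = 0.000000, Gamma_qpq = 0.000000, Gamma_qqq = 0.000000; k2 = (-0.750000, -1.000000, 0.000000, 0.000000)
  k3: at (p, q) = (-0.781250, -0.875000), (dp/dtau, dq/dtau) = (-0.750000, -1.000000); Gamma_ppp = 0.000000, Gamma_ppq = 0.000000, Gamma_pqq = 0.000000, Gamma_qpp = 0.000000, Gamma_qpq = 0.000000, Gamma_qqq = 0.000000; k3 = (-0.750000, -1.000000, 0.000000, 0.000000)
  k4: at (p, q) = (-0.875000, -1.000000), (dp/dtau, dq/dtau) = (-0.750000, -1.000000); Gamma_ppp = 0.000000, Gamma_ppq = 0.000000, Gamma_pqq = 0.000000, Gamma_qpp = 0.000000, Gamma_qpq = 0.000000, Gamma_qqq = 0.000000; k4 = (-0.750000, -1.000000, 0.000000, 0.000000)
  Y <- Y + (h/6)(k1 + 2k2 + 2k3 + k4): p = -0.8750, q = -1.0000, dp/dtau = -0.7500, dq/dtau = -1.0000

Answer: p = -0.8750, q = -1.0000, dp/dtau = -0.7500, dq/dtau = -1.0000


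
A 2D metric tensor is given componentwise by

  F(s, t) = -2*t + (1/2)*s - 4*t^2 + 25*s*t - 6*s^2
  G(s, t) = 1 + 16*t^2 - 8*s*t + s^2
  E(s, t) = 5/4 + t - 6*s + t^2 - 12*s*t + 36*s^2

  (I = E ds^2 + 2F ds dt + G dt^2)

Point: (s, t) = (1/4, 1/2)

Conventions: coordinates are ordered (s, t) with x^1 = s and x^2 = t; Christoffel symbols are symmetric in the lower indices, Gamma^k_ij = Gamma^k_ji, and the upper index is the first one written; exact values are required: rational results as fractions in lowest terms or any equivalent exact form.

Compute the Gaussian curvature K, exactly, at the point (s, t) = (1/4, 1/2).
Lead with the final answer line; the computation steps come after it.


Answer: K = 256/207

E = 5/4, F = 7/8, G = 65/16, EG - F^2 = 69/16 at the point
E_s = 6, E_t = -1, F_s = 10, F_t = 1/4, G_s = -7/2, G_t = 14
E_tt = 2, F_st = 25, G_ss = 2
By Brioschi, K is (det M1 - det M2) divided by (EG - F^2) squared.
M1 = [[-E_tt/2 + F_st - G_ss/2, E_s/2, F_s - E_t/2], [F_t - G_s/2, E, F], [G_t/2, F, G]] = [[23, 3, 21/2], [2, 5/4, 7/8], [7, 7/8, 65/16]]; det M1 = 315/16
M2 = [[0, E_t/2, G_s/2], [E_t/2, E, F], [G_s/2, F, G]] = [[0, -1/2, -7/4], [-1/2, 5/4, 7/8], [-7/4, 7/8, 65/16]]; det M2 = -53/16
det M1 - det M2 = 23; K = 23 / (69/16)^2 = 256/207


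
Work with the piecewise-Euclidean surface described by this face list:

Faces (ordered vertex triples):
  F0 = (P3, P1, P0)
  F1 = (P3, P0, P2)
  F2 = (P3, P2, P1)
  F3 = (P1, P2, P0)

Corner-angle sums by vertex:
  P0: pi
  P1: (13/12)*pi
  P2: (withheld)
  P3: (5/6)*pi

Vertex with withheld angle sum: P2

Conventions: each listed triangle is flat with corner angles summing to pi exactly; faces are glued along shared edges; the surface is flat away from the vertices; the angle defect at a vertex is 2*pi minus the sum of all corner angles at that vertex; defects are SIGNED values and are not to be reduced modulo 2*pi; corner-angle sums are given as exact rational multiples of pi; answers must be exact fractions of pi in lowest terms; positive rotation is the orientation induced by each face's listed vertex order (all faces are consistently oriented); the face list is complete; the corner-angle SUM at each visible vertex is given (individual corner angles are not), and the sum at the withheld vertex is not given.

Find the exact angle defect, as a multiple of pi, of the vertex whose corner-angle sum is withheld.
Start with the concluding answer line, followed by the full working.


Answer: defect(P2) = (11/12)*pi

V = 4, E = 6, F = 4; chi = V - E + F = 2
Gauss-Bonnet: total defect = 2*pi*chi = 4*pi; visible defects sum to (37/12)*pi


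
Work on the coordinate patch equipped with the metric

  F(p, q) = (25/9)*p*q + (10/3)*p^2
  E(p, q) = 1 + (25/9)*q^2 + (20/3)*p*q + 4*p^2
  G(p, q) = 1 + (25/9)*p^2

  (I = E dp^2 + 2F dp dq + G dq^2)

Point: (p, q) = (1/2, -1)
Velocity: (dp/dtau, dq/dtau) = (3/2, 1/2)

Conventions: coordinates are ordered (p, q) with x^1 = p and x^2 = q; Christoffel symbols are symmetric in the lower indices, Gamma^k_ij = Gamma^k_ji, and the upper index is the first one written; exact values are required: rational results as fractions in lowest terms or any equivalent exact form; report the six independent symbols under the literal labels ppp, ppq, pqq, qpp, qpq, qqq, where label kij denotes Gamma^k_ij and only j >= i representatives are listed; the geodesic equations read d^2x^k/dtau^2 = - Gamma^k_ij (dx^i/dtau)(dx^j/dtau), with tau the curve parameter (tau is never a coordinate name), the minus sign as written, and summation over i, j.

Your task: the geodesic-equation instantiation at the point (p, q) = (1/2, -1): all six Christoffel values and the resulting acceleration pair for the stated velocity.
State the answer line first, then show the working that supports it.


Answer: Gamma_ppp = -48/77, Gamma_ppq = -40/77, Gamma_pqq = 0, Gamma_qpp = 60/77, Gamma_qpq = 50/77, Gamma_qqq = 0; accelerations (d^2p/dtau^2, d^2q/dtau^2) = (24/11, -30/11)

E = 13/9, F = -5/9, G = 61/36 at the point
E_p = -8/3, E_q = -20/9, F_p = 5/9, F_q = 25/18, G_p = 25/9, G_q = 0
EG - F^2 = 77/36;  g^inv = (36/77) * [[61/36, 5/9], [5/9, 13/9]]
first-kind symbols [ij,l] = (1/2)(d_i g_jl + d_j g_il - d_l g_ij): [pp,p] = E_p/2 = -4/3, [pp,q] = F_p - E_q/2 = 5/3, [pq,p] = E_q/2 = -10/9, [pq,q] = G_p/2 = 25/18, [qq,p] = F_q - G_p/2 = 0, [qq,q] = G_q/2 = 0
Gamma^p_ij = (G*[ij,p] - F*[ij,q])/(EG - F^2), Gamma^q_ij = (E*[ij,q] - F*[ij,p])/(EG - F^2)
Gamma_ppp = -48/77, Gamma_ppq = -40/77, Gamma_pqq = 0, Gamma_qpp = 60/77, Gamma_qpq = 50/77, Gamma_qqq = 0
d^2p/dtau^2 = -(Gamma_ppp*(3/2)^2 + 2*Gamma_ppq*(3/2)*(1/2) + Gamma_pqq*(1/2)^2) = 24/11
d^2q/dtau^2 = -(Gamma_qpp*(3/2)^2 + 2*Gamma_qpq*(3/2)*(1/2) + Gamma_qqq*(1/2)^2) = -30/11


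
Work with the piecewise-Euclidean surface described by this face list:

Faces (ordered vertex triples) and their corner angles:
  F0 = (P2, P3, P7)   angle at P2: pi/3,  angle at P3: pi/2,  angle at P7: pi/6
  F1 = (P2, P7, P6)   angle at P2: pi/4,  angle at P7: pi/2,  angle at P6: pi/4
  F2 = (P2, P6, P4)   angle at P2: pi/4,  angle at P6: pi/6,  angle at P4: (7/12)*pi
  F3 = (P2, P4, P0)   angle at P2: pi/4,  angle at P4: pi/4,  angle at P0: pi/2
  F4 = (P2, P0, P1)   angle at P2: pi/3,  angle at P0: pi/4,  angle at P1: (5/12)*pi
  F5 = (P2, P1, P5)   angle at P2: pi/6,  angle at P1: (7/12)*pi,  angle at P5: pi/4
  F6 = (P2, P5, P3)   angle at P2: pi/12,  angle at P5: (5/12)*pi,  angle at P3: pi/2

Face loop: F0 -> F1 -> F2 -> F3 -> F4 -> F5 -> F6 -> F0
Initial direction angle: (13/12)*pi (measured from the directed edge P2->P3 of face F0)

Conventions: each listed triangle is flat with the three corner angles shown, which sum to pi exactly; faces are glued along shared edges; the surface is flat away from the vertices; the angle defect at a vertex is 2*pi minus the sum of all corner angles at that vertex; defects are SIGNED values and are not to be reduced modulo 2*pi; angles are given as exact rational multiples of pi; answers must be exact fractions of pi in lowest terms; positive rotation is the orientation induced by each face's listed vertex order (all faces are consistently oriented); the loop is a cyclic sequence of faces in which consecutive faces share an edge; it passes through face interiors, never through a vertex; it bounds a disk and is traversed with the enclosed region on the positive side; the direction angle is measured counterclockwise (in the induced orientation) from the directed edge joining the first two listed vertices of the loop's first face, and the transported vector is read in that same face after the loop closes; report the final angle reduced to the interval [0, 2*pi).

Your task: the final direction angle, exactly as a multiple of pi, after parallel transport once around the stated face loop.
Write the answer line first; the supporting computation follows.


Answer: final direction angle = (17/12)*pi

enclosed vertex P2: corner angles sum to (5/3)*pi, defect = 2*pi - (5/3)*pi = pi/3
by Gauss-Bonnet the loop rotates the vector by the enclosed defect sum (positive orientation, mod 2*pi)
final angle = (13/12)*pi + pi/3 = (17/12)*pi (mod 2*pi)


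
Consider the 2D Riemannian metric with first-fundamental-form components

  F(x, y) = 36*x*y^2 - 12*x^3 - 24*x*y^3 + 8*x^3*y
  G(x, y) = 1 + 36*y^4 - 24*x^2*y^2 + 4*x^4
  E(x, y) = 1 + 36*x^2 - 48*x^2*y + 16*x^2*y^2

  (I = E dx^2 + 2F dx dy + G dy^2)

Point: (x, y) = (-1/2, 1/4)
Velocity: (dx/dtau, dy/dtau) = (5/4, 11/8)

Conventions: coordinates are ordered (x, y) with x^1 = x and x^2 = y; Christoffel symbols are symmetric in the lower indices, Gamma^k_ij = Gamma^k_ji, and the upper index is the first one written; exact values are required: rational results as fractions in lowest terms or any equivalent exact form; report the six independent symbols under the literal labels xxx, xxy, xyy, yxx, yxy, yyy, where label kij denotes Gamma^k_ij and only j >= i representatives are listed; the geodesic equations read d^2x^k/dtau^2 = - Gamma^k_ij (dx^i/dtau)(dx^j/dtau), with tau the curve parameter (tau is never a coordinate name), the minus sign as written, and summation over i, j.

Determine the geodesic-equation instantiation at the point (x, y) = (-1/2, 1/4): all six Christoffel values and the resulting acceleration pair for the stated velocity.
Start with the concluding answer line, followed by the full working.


Answer: Gamma_xxx = -160/93, Gamma_xxy = -64/93, Gamma_xyy = -32/31, Gamma_yxx = -8/93, Gamma_yxy = -16/465, Gamma_yyy = -8/155; accelerations (d^2x/dtau^2, d^2y/dtau^2) = (1303/186, 1303/3720)

E = 29/4, F = 5/16, G = 65/64 at the point
E_x = -25, E_y = -10, F_x = -45/8, F_y = -31/4, G_x = -1/2, G_y = -3/4
EG - F^2 = 465/64;  g^inv = (64/465) * [[65/64, -5/16], [-5/16, 29/4]]
first-kind symbols [ij,l] = (1/2)(d_i g_jl + d_j g_il - d_l g_ij): [xx,x] = E_x/2 = -25/2, [xx,y] = F_x - E_y/2 = -5/8, [xy,x] = E_y/2 = -5, [xy,y] = G_x/2 = -1/4, [yy,x] = F_y - G_x/2 = -15/2, [yy,y] = G_y/2 = -3/8
Gamma^x_ij = (G*[ij,x] - F*[ij,y])/(EG - F^2), Gamma^y_ij = (E*[ij,y] - F*[ij,x])/(EG - F^2)
Gamma_xxx = -160/93, Gamma_xxy = -64/93, Gamma_xyy = -32/31, Gamma_yxx = -8/93, Gamma_yxy = -16/465, Gamma_yyy = -8/155
d^2x/dtau^2 = -(Gamma_xxx*(5/4)^2 + 2*Gamma_xxy*(5/4)*(11/8) + Gamma_xyy*(11/8)^2) = 1303/186
d^2y/dtau^2 = -(Gamma_yxx*(5/4)^2 + 2*Gamma_yxy*(5/4)*(11/8) + Gamma_yyy*(11/8)^2) = 1303/3720


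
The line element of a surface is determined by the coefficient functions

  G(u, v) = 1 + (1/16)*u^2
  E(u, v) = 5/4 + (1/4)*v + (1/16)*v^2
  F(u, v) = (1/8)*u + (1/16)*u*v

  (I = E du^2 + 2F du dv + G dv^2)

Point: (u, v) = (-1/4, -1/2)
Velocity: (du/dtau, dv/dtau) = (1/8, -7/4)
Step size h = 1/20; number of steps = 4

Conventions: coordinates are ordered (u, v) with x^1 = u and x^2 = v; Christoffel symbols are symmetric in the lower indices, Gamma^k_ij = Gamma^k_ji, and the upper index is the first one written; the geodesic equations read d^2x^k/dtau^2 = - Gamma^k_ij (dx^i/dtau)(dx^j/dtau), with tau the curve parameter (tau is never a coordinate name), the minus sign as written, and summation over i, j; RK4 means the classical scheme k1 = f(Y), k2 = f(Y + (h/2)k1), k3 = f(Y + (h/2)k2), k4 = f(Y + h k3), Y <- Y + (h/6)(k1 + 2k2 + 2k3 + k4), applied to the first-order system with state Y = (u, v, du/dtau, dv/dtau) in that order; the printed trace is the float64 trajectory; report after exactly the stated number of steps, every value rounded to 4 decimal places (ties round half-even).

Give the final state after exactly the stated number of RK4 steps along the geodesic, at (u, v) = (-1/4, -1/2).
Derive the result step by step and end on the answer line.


f(Y) = (du/dtau, dv/dtau, -Gamma^u_ij Y'^i Y'^j, -Gamma^v_ij Y'^i Y'^j) with the Gammas evaluated at the stage position; h = 0.050000; intermediate values shown to 6 dp
step 0: u = -0.2500, v = -0.5000, du/dtau = 0.1250, dv/dtau = -1.7500
step 1:
  k1: at (u, v) = (-0.250000, -0.500000), (du/dtau, dv/dtau) = (0.125000, -1.750000); Gamma_uuu = 0.000000, Gamma_uuv = 0.081911, Gamma_uvv = 0.000000, Gamma_vuu = 0.000000, Gamma_vuv = -0.013652, Gamma_vvv = 0.000000; k1 = (0.125000, -1.750000, 0.035836, -0.005973)
  k2: at (u, v) = (-0.246875, -0.543750), (du/dtau, dv/dtau) = (0.125896, -1.750149); Gamma_uuu = 0.000000, Gamma_uuv = 0.080095, Gamma_uvv = 0.000000, Gamma_vuu = 0.000000, Gamma_vuv = -0.013578, Gamma_vvv = 0.000000; k2 = (0.125896, -1.750149, 0.035296, -0.005984)
  k3: at (u, v) = (-0.246853, -0.543754), (du/dtau, dv/dtau) = (0.125882, -1.750150); Gamma_uuu = 0.000000, Gamma_uuv = 0.080095, Gamma_uvv = 0.000000, Gamma_vuu = 0.000000, Gamma_vuv = -0.013577, Gamma_vvv = 0.000000; k3 = (0.125882, -1.750150, 0.035292, -0.005982)
  k4: at (u, v) = (-0.243706, -0.587507), (du/dtau, dv/dtau) = (0.126765, -1.750299); Gamma_uuu = 0.000000, Gamma_uuv = 0.078235, Gamma_uvv = 0.000000, Gamma_vuu = 0.000000, Gamma_vuv = -0.013498, Gamma_vvv = 0.000000; k4 = (0.126765, -1.750299, 0.034717, -0.005990)
  Y <- Y + (h/6)(k1 + 2k2 + 2k3 + k4): u = -0.2437, v = -0.5875, du/dtau = 0.1268, dv/dtau = -1.7503
step 2:
  k1: at (u, v) = (-0.243706, -0.587507), (du/dtau, dv/dtau) = (0.126764, -1.750299); Gamma_uuu = 0.000000, Gamma_uuv = 0.078235, Gamma_uvv = 0.000000, Gamma_vuu = 0.000000, Gamma_vuv = -0.013498, Gamma_vvv = 0.000000; k1 = (0.126764, -1.750299, 0.034717, -0.005990)
  k2: at (u, v) = (-0.240537, -0.631265), (du/dtau, dv/dtau) = (0.127632, -1.750449); Gamma_uuu = 0.000000, Gamma_uuv = 0.076332, Gamma_uvv = 0.000000, Gamma_vuu = 0.000000, Gamma_vuv = -0.013414, Gamma_vvv = 0.000000; k2 = (0.127632, -1.750449, 0.034107, -0.005994)
  k3: at (u, v) = (-0.240515, -0.631269), (du/dtau, dv/dtau) = (0.127617, -1.750449); Gamma_uuu = 0.000000, Gamma_uuv = 0.076332, Gamma_uvv = 0.000000, Gamma_vuu = 0.000000, Gamma_vuv = -0.013413, Gamma_vvv = 0.000000; k3 = (0.127617, -1.750449, 0.034103, -0.005993)
  k4: at (u, v) = (-0.237325, -0.675030), (du/dtau, dv/dtau) = (0.128470, -1.750599); Gamma_uuu = 0.000000, Gamma_uuv = 0.074387, Gamma_uvv = 0.000000, Gamma_vuu = 0.000000, Gamma_vuv = -0.013324, Gamma_vvv = 0.000000; k4 = (0.128470, -1.750599, 0.033459, -0.005993)
  Y <- Y + (h/6)(k1 + 2k2 + 2k3 + k4): u = -0.2373, v = -0.6750, du/dtau = 0.1285, dv/dtau = -1.7506
step 3:
  k1: at (u, v) = (-0.237325, -0.675030), (du/dtau, dv/dtau) = (0.128469, -1.750599); Gamma_uuu = 0.000000, Gamma_uuv = 0.074387, Gamma_uvv = 0.000000, Gamma_vuu = 0.000000, Gamma_vuv = -0.013324, Gamma_vvv = 0.000000; k1 = (0.128469, -1.750599, 0.033459, -0.005993)
  k2: at (u, v) = (-0.234113, -0.718795), (du/dtau, dv/dtau) = (0.129306, -1.750749); Gamma_uuu = 0.000000, Gamma_uuv = 0.072400, Gamma_uvv = 0.000000, Gamma_vuu = 0.000000, Gamma_vuv = -0.013229, Gamma_vvv = 0.000000; k2 = (0.129306, -1.750749, 0.032780, -0.005990)
  k3: at (u, v) = (-0.234092, -0.718799), (du/dtau, dv/dtau) = (0.129289, -1.750749); Gamma_uuu = 0.000000, Gamma_uuv = 0.072399, Gamma_uvv = 0.000000, Gamma_vuu = 0.000000, Gamma_vuv = -0.013228, Gamma_vvv = 0.000000; k3 = (0.129289, -1.750749, 0.032776, -0.005989)
  k4: at (u, v) = (-0.230860, -0.762567), (du/dtau, dv/dtau) = (0.130108, -1.750898); Gamma_uuu = 0.000000, Gamma_uuv = 0.070371, Gamma_uvv = 0.000000, Gamma_vuu = 0.000000, Gamma_vuv = -0.013129, Gamma_vvv = 0.000000; k4 = (0.130108, -1.750898, 0.032062, -0.005982)
  Y <- Y + (h/6)(k1 + 2k2 + 2k3 + k4): u = -0.2309, v = -0.7626, du/dtau = 0.1301, dv/dtau = -1.7509
step 4:
  k1: at (u, v) = (-0.230860, -0.762567), (du/dtau, dv/dtau) = (0.130108, -1.750898); Gamma_uuu = 0.000000, Gamma_uuv = 0.070371, Gamma_uvv = 0.000000, Gamma_vuu = 0.000000, Gamma_vuv = -0.013129, Gamma_vvv = 0.000000; k1 = (0.130108, -1.750898, 0.032062, -0.005982)
  k2: at (u, v) = (-0.227607, -0.806340), (du/dtau, dv/dtau) = (0.130910, -1.751048); Gamma_uuu = 0.000000, Gamma_uuv = 0.068300, Gamma_uvv = 0.000000, Gamma_vuu = 0.000000, Gamma_vuv = -0.013024, Gamma_vvv = 0.000000; k2 = (0.130910, -1.751048, 0.031313, -0.005971)
  k3: at (u, v) = (-0.227587, -0.806344), (du/dtau, dv/dtau) = (0.130891, -1.751047); Gamma_uuu = 0.000000, Gamma_uuv = 0.068300, Gamma_uvv = 0.000000, Gamma_vuu = 0.000000, Gamma_vuv = -0.013022, Gamma_vvv = 0.000000; k3 = (0.130891, -1.751047, 0.031308, -0.005969)
  k4: at (u, v) = (-0.224315, -0.850120), (du/dtau, dv/dtau) = (0.131673, -1.751197); Gamma_uuu = 0.000000, Gamma_uuv = 0.066190, Gamma_uvv = 0.000000, Gamma_vuu = 0.000000, Gamma_vuv = -0.012912, Gamma_vvv = 0.000000; k4 = (0.131673, -1.751197, 0.030525, -0.005955)
  Y <- Y + (h/6)(k1 + 2k2 + 2k3 + k4): u = -0.2243, v = -0.8501, du/dtau = 0.1317, dv/dtau = -1.7512

Answer: u = -0.2243, v = -0.8501, du/dtau = 0.1317, dv/dtau = -1.7512
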